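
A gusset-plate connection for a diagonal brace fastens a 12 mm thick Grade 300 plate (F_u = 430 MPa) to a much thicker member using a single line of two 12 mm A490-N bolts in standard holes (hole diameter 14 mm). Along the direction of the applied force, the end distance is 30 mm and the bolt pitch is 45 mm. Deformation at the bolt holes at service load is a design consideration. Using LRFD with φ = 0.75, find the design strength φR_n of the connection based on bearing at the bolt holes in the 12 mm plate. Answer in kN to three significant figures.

Per bolt r_n = 1.2 l_c t F_u ≤ 2.4 d t F_u; upper limit = 2.4 × 12 × 12 × 430 / 1000 = 148.6 kN.
Edge bolt: l_c = 30 − 14/2 = 23 mm → 1.2 × 23 × 12 × 430 / 1000 = 142.4 → r_n = 142.4 kN.
Interior bolts: l_c = 45 − 14 = 31 mm → 1.2 × 31 × 12 × 430 / 1000 = 192 → r_n = 148.6 kN.
R_n = 1 × 142.4 + 1 × 148.6 = 291 kN.
Design strength φR_n = 0.75 × 291 = 218 kN.

218 kN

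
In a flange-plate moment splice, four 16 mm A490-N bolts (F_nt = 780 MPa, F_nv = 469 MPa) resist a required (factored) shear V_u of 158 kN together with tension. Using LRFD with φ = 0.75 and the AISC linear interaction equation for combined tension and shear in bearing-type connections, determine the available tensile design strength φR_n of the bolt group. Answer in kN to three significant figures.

349 kN

A_b = π·16²/4 = 201.1 mm²; f_rv = 158 × 1000 / (4 × 201.1) = 196.5 MPa.
F'_nt = 1.3 F_nt − (F_nt / φF_nv) f_rv = 1.3·780 − (780/(0.75·469))·196.5 = 578.4 MPa, capped at F_nt → F'_nt = 578.4 MPa.
R_n = F'_nt · A_b · n = 578.4 × 201.1 × 4 / 1000 = 465.1 kN.
Design strength φR_n = 0.75 × 465.1 = 349 kN.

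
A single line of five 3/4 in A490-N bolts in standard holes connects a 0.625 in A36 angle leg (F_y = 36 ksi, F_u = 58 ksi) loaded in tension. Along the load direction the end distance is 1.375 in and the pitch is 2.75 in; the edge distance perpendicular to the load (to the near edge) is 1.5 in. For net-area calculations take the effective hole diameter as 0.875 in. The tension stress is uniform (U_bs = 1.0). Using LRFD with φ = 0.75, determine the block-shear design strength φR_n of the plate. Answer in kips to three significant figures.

Shear plane L_v = 1.375 + 4·2.75 = 12.38 in; A_gv = 12.38 × 0.625 = 7.734 in².
A_nv = (12.38 − 4.5·0.875) × 0.625 = 5.273 in².
A_nt = (1.5 − 0.5·0.875) × 0.625 = 0.6641 in².
0.6 F_u A_nv = 183.5 kips; 0.6 F_y A_gv = 167.1 kips → shear yielding governs the shear term.
R_n = 167.1 + 1.0 × 58 × 0.6641 = 205.6 kips.
Design strength φR_n = 0.75 × 205.6 = 154 kips.

154 kips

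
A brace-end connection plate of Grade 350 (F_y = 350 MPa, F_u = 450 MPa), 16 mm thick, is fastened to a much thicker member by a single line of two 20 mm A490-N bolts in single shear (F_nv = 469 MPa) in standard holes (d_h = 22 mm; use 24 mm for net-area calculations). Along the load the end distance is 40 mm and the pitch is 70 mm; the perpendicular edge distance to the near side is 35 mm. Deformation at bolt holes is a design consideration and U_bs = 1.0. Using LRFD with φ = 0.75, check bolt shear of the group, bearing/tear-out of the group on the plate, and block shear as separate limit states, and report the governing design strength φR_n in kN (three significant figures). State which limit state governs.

Bolt shear: A_b = π·20²/4 = 314.2 mm²; R_n = 469 × 314.2 × 2 × 1 / 1000 = 294.7 kN → 0.75 × 294.7 = 221 kN.
Bearing: edge l_c = 29, r_n = 250.6 kN; interior l_c = 48, r_n = 345.6 kN; R_n = 250.6 + 1·345.6 = 596.2 kN → 447 kN.
Block shear: A_gv = 1760, A_nv = 1184, A_nt = 368 mm²; R_n = min(0.6F_uA_nv, 0.6F_yA_gv) + U_bs·F_u·A_nt = 485.3 kN → 364 kN.
Bolt shear governs: 221 kN.

221 kN (bolt shear governs)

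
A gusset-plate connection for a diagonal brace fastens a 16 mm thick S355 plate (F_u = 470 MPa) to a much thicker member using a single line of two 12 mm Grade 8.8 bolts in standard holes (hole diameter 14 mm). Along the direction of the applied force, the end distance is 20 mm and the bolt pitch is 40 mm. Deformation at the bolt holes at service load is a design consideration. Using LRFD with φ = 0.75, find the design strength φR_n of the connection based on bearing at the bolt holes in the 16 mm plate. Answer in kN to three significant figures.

250 kN

Per bolt r_n = 1.2 l_c t F_u ≤ 2.4 d t F_u; upper limit = 2.4 × 12 × 16 × 470 / 1000 = 216.6 kN.
Edge bolt: l_c = 20 − 14/2 = 13 mm → 1.2 × 13 × 16 × 470 / 1000 = 117.3 → r_n = 117.3 kN.
Interior bolts: l_c = 40 − 14 = 26 mm → 1.2 × 26 × 16 × 470 / 1000 = 234.6 → r_n = 216.6 kN.
R_n = 1 × 117.3 + 1 × 216.6 = 333.9 kN.
Design strength φR_n = 0.75 × 333.9 = 250 kN.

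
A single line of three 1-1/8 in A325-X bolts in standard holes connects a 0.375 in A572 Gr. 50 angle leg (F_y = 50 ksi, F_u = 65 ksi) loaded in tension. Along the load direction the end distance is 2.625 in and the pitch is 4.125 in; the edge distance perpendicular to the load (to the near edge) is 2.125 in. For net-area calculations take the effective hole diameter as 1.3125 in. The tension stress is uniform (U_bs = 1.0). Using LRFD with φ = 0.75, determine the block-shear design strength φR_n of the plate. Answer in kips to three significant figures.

110 kips

Shear plane L_v = 2.625 + 2·4.125 = 10.88 in; A_gv = 10.88 × 0.375 = 4.078 in².
A_nv = (10.88 − 2.5·1.3125) × 0.375 = 2.848 in².
A_nt = (2.125 − 0.5·1.3125) × 0.375 = 0.5508 in².
0.6 F_u A_nv = 111.1 kips; 0.6 F_y A_gv = 122.3 kips → shear rupture governs the shear term.
R_n = 111.1 + 1.0 × 65 × 0.5508 = 146.9 kips.
Design strength φR_n = 0.75 × 146.9 = 110 kips.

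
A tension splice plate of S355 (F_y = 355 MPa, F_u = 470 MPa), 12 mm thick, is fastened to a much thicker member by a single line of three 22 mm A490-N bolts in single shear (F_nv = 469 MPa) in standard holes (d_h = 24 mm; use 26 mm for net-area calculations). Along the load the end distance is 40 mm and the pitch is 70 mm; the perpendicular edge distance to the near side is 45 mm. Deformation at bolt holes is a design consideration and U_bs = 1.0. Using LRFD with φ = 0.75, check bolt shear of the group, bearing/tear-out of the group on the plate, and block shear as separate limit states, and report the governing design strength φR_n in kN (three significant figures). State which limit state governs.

Bolt shear: A_b = π·22²/4 = 380.1 mm²; R_n = 469 × 380.1 × 3 × 1 / 1000 = 534.8 kN → 0.75 × 534.8 = 401 kN.
Bearing: edge l_c = 28, r_n = 189.5 kN; interior l_c = 46, r_n = 297.8 kN; R_n = 189.5 + 2·297.8 = 785.1 kN → 589 kN.
Block shear: A_gv = 2160, A_nv = 1380, A_nt = 384 mm²; R_n = min(0.6F_uA_nv, 0.6F_yA_gv) + U_bs·F_u·A_nt = 569.6 kN → 427 kN.
Bolt shear governs: 401 kN.

401 kN (bolt shear governs)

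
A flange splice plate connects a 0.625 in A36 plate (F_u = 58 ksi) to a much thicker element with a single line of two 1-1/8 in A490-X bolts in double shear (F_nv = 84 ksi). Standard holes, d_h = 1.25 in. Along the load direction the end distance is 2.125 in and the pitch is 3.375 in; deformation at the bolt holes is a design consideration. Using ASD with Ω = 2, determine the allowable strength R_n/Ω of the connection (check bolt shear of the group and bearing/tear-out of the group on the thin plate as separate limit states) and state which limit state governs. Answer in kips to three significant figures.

Bolt shear: A_b = π·1.125²/4 = 0.994 in²; R_n = 84 × 0.994 × 2 × 2 = 334 kips → 334 / 2 = 167 kips.
Bearing (1.2 l_c t F_u ≤ 2.4 d t F_u): upper limit = 2.4·1.125·0.625·58 = 97.87 kips.
  Edge l_c = 2.125 − 1.25/2 = 1.5 → r_n = 65.25 kips; interior l_c = 3.375 − 1.25 = 2.125 → r_n = 92.44 kips.
  R_n,bearing = 1·65.25 + 1·92.44 = 157.7 kips → 157.7 / 2 = 78.8 kips.
Bearing governs: 78.8 kips.

78.8 kips (bearing governs)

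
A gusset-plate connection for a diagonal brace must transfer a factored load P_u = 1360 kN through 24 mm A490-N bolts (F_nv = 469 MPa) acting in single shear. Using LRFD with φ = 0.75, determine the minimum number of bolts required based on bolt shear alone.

9 bolts

A_b = π·24²/4 = 452.4 mm².
Per-bolt design strength φR_n = 0.75 × 469 × 452.4 × 1 / 1000 = 159.1 kN.
n ≥ 1360 / 159.1 = 8.547 → use 9 bolts.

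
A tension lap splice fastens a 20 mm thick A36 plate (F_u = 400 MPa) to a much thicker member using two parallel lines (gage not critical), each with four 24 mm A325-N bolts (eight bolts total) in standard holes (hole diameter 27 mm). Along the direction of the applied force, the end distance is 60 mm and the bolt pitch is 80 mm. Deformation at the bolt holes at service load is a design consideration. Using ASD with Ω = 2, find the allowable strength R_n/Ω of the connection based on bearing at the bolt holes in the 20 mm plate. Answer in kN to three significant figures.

1830 kN

Per bolt r_n = 1.2 l_c t F_u ≤ 2.4 d t F_u; upper limit = 2.4 × 24 × 20 × 400 / 1000 = 460.8 kN.
Edge bolt: l_c = 60 − 27/2 = 46.5 mm → 1.2 × 46.5 × 20 × 400 / 1000 = 446.4 → r_n = 446.4 kN.
Interior bolts: l_c = 80 − 27 = 53 mm → 1.2 × 53 × 20 × 400 / 1000 = 508.8 → r_n = 460.8 kN.
R_n = 2 × 446.4 + 6 × 460.8 = 3658 kN.
Allowable strength R_n/Ω = 3658 / 2 = 1830 kN.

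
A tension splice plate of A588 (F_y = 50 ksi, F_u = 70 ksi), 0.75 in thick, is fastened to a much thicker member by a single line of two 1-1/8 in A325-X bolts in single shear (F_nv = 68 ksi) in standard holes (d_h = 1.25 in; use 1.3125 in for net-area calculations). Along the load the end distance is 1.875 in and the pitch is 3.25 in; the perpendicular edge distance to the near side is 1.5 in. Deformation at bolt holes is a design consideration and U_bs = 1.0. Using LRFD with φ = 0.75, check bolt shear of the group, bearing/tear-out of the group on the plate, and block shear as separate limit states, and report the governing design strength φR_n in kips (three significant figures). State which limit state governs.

101 kips (bolt shear governs)

Bolt shear: A_b = π·1.125²/4 = 0.994 in²; R_n = 68 × 0.994 × 2 × 1 = 135.2 kips → 0.75 × 135.2 = 101 kips.
Bearing: edge l_c = 1.25, r_n = 78.75 kips; interior l_c = 2, r_n = 126 kips; R_n = 78.75 + 1·126 = 204.8 kips → 154 kips.
Block shear: A_gv = 3.844, A_nv = 2.367, A_nt = 0.6328 in²; R_n = min(0.6F_uA_nv, 0.6F_yA_gv) + U_bs·F_u·A_nt = 143.7 kips → 108 kips.
Bolt shear governs: 101 kips.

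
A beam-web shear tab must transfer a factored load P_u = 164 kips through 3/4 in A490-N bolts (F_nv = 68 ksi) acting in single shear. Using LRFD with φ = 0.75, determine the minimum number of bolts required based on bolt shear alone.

A_b = π·0.75²/4 = 0.4418 in².
Per-bolt design strength φR_n = 0.75 × 68 × 0.4418 × 1 = 22.53 kips.
n ≥ 164 / 22.53 = 7.279 → use 8 bolts.

8 bolts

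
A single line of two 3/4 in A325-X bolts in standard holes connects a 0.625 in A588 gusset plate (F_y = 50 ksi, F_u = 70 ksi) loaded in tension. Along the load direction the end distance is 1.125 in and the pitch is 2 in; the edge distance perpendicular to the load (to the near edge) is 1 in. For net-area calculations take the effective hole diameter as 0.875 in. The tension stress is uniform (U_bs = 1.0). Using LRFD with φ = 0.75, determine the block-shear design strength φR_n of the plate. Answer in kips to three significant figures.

Shear plane L_v = 1.125 + 1·2 = 3.125 in; A_gv = 3.125 × 0.625 = 1.953 in².
A_nv = (3.125 − 1.5·0.875) × 0.625 = 1.133 in².
A_nt = (1 − 0.5·0.875) × 0.625 = 0.3516 in².
0.6 F_u A_nv = 47.58 kips; 0.6 F_y A_gv = 58.59 kips → shear rupture governs the shear term.
R_n = 47.58 + 1.0 × 70 × 0.3516 = 72.19 kips.
Design strength φR_n = 0.75 × 72.19 = 54.1 kips.

54.1 kips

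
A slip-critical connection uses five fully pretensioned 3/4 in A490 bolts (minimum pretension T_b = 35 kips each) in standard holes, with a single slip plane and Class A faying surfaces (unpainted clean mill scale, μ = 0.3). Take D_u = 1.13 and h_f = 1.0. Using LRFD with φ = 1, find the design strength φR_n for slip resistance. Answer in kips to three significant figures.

59.3 kips

R_n = μ · D_u · h_f · T_b · n_s · n_b = 0.3 × 1.13 × 1.0 × 35 × 1 × 5 = 59.32 kips.
Design strength φR_n = 1 × 59.32 = 59.3 kips.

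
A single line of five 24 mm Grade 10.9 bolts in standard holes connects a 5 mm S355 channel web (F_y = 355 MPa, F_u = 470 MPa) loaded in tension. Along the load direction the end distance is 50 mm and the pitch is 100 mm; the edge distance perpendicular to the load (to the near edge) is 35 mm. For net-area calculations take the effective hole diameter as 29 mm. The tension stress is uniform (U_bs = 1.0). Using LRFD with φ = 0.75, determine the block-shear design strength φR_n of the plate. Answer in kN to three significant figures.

374 kN

Shear plane L_v = 50 + 4·100 = 450 mm; A_gv = 450 × 5 = 2250 mm².
A_nv = (450 − 4.5·29) × 5 = 1598 mm².
A_nt = (35 − 0.5·29) × 5 = 102.5 mm².
0.6 F_u A_nv = 450.5 kN; 0.6 F_y A_gv = 479.2 kN → shear rupture governs the shear term.
R_n = 450.5 + 1.0 × 470 × 102.5 / 1000 = 498.7 kN.
Design strength φR_n = 0.75 × 498.7 = 374 kN.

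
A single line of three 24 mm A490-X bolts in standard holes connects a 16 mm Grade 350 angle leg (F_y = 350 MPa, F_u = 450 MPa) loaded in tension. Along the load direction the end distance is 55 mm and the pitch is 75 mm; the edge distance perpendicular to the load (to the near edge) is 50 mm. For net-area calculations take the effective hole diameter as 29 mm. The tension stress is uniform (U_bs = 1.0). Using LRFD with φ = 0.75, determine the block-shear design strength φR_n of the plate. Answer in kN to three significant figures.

Shear plane L_v = 55 + 2·75 = 205 mm; A_gv = 205 × 16 = 3280 mm².
A_nv = (205 − 2.5·29) × 16 = 2120 mm².
A_nt = (50 − 0.5·29) × 16 = 568 mm².
0.6 F_u A_nv = 572.4 kN; 0.6 F_y A_gv = 688.8 kN → shear rupture governs the shear term.
R_n = 572.4 + 1.0 × 450 × 568 / 1000 = 828 kN.
Design strength φR_n = 0.75 × 828 = 621 kN.

621 kN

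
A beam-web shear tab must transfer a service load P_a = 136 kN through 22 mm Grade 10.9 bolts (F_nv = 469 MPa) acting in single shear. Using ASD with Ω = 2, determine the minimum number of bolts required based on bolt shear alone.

A_b = π·22²/4 = 380.1 mm².
Per-bolt allowable strength R_n/Ω = 469 × 380.1 × 1 / 1000 / 2 = 89.14 kN.
n ≥ 136 / 89.14 = 1.526 → use 2 bolts.

2 bolts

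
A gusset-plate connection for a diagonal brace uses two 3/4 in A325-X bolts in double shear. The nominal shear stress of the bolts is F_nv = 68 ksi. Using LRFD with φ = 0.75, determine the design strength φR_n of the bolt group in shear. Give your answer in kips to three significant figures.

A_b = π × 0.75² / 4 = 0.4418 in².
R_n = F_nv · A_b · n · n_s = 68 × 0.4418 × 2 × 2 = 120.2 kips.
Design strength φR_n = 0.75 × 120.2 = 90.1 kips.

90.1 kips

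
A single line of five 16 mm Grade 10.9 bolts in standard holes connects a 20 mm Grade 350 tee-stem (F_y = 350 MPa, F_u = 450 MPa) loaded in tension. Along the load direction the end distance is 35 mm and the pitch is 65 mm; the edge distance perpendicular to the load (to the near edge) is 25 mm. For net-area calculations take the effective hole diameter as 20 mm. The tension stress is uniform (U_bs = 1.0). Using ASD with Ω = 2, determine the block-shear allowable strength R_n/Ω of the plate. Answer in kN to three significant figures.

621 kN

Shear plane L_v = 35 + 4·65 = 295 mm; A_gv = 295 × 20 = 5900 mm².
A_nv = (295 − 4.5·20) × 20 = 4100 mm².
A_nt = (25 − 0.5·20) × 20 = 300 mm².
0.6 F_u A_nv = 1107 kN; 0.6 F_y A_gv = 1239 kN → shear rupture governs the shear term.
R_n = 1107 + 1.0 × 450 × 300 / 1000 = 1242 kN.
Allowable strength R_n/Ω = 1242 / 2 = 621 kN.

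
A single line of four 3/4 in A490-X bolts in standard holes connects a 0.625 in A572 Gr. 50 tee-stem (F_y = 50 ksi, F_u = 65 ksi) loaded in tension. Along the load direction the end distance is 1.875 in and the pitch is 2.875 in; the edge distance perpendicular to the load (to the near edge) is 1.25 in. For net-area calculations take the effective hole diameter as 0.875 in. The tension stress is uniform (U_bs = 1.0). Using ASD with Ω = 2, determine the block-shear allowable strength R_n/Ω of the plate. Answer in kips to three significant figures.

107 kips

Shear plane L_v = 1.875 + 3·2.875 = 10.5 in; A_gv = 10.5 × 0.625 = 6.562 in².
A_nv = (10.5 − 3.5·0.875) × 0.625 = 4.648 in².
A_nt = (1.25 − 0.5·0.875) × 0.625 = 0.5078 in².
0.6 F_u A_nv = 181.3 kips; 0.6 F_y A_gv = 196.9 kips → shear rupture governs the shear term.
R_n = 181.3 + 1.0 × 65 × 0.5078 = 214.3 kips.
Allowable strength R_n/Ω = 214.3 / 2 = 107 kips.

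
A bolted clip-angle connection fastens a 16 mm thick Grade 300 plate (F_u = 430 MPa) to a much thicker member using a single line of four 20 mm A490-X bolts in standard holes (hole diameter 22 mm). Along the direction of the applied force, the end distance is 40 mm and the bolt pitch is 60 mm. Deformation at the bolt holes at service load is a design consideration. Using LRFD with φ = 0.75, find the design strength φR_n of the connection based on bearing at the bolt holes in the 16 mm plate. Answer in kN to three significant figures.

Per bolt r_n = 1.2 l_c t F_u ≤ 2.4 d t F_u; upper limit = 2.4 × 20 × 16 × 430 / 1000 = 330.2 kN.
Edge bolt: l_c = 40 − 22/2 = 29 mm → 1.2 × 29 × 16 × 430 / 1000 = 239.4 → r_n = 239.4 kN.
Interior bolts: l_c = 60 − 22 = 38 mm → 1.2 × 38 × 16 × 430 / 1000 = 313.7 → r_n = 313.7 kN.
R_n = 1 × 239.4 + 3 × 313.7 = 1181 kN.
Design strength φR_n = 0.75 × 1181 = 885 kN.

885 kN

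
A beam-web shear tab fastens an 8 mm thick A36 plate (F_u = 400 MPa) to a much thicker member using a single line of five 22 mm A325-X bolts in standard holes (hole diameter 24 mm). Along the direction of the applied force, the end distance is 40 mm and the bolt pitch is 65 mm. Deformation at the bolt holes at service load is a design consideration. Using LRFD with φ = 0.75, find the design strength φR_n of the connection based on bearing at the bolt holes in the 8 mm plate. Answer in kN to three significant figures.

Per bolt r_n = 1.2 l_c t F_u ≤ 2.4 d t F_u; upper limit = 2.4 × 22 × 8 × 400 / 1000 = 169 kN.
Edge bolt: l_c = 40 − 24/2 = 28 mm → 1.2 × 28 × 8 × 400 / 1000 = 107.5 → r_n = 107.5 kN.
Interior bolts: l_c = 65 − 24 = 41 mm → 1.2 × 41 × 8 × 400 / 1000 = 157.4 → r_n = 157.4 kN.
R_n = 1 × 107.5 + 4 × 157.4 = 737.3 kN.
Design strength φR_n = 0.75 × 737.3 = 553 kN.

553 kN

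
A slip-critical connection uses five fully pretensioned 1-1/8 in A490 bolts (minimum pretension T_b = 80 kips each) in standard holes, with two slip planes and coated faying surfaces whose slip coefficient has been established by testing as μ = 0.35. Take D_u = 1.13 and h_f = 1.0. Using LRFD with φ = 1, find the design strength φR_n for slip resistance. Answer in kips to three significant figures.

316 kips

R_n = μ · D_u · h_f · T_b · n_s · n_b = 0.35 × 1.13 × 1.0 × 80 × 2 × 5 = 316.4 kips.
Design strength φR_n = 1 × 316.4 = 316 kips.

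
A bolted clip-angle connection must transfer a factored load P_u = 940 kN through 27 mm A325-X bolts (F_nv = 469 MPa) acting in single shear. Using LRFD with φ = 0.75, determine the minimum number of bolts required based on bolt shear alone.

5 bolts

A_b = π·27²/4 = 572.6 mm².
Per-bolt design strength φR_n = 0.75 × 469 × 572.6 × 1 / 1000 = 201.4 kN.
n ≥ 940 / 201.4 = 4.667 → use 5 bolts.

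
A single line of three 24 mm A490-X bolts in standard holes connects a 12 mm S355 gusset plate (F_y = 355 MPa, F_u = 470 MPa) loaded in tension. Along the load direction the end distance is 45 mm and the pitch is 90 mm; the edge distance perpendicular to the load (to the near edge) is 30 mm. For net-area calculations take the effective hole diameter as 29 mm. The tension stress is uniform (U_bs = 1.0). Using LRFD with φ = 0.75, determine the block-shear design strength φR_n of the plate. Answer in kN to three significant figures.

453 kN

Shear plane L_v = 45 + 2·90 = 225 mm; A_gv = 225 × 12 = 2700 mm².
A_nv = (225 − 2.5·29) × 12 = 1830 mm².
A_nt = (30 − 0.5·29) × 12 = 186 mm².
0.6 F_u A_nv = 516.1 kN; 0.6 F_y A_gv = 575.1 kN → shear rupture governs the shear term.
R_n = 516.1 + 1.0 × 470 × 186 / 1000 = 603.5 kN.
Design strength φR_n = 0.75 × 603.5 = 453 kN.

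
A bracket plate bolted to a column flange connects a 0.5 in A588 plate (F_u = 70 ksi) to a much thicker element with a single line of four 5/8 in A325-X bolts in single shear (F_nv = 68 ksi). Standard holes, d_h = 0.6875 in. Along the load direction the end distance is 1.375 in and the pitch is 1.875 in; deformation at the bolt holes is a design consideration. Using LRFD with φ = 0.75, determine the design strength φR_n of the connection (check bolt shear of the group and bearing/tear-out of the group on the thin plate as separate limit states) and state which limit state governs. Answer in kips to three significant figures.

Bolt shear: A_b = π·0.625²/4 = 0.3068 in²; R_n = 68 × 0.3068 × 4 × 1 = 83.45 kips → 0.75 × 83.45 = 62.6 kips.
Bearing (1.2 l_c t F_u ≤ 2.4 d t F_u): upper limit = 2.4·0.625·0.5·70 = 52.5 kips.
  Edge l_c = 1.375 − 0.6875/2 = 1.031 → r_n = 43.31 kips; interior l_c = 1.875 − 0.6875 = 1.188 → r_n = 49.88 kips.
  R_n,bearing = 1·43.31 + 3·49.88 = 192.9 kips → 0.75 × 192.9 = 145 kips.
Bolt shear governs: 62.6 kips.

62.6 kips (bolt shear governs)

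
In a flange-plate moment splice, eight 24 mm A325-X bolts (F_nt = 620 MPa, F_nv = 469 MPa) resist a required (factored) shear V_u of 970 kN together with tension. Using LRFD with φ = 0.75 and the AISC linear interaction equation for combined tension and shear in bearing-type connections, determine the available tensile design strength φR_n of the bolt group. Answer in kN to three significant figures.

A_b = π·24²/4 = 452.4 mm²; f_rv = 970 × 1000 / (8 × 452.4) = 268 MPa.
F'_nt = 1.3 F_nt − (F_nt / φF_nv) f_rv = 1.3·620 − (620/(0.75·469))·268 = 333.6 MPa, capped at F_nt → F'_nt = 333.6 MPa.
R_n = F'_nt · A_b · n = 333.6 × 452.4 × 8 / 1000 = 1207 kN.
Design strength φR_n = 0.75 × 1207 = 905 kN.

905 kN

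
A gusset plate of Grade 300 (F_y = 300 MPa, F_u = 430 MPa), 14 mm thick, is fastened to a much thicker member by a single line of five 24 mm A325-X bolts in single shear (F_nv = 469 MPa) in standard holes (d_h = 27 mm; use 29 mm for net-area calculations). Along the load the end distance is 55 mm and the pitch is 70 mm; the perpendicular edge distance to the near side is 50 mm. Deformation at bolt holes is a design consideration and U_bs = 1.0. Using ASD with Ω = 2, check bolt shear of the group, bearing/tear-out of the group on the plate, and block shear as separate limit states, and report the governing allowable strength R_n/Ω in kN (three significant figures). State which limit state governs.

476 kN (block shear governs)

Bolt shear: A_b = π·24²/4 = 452.4 mm²; R_n = 469 × 452.4 × 5 × 1 / 1000 = 1061 kN → 1061 / 2 = 530 kN.
Bearing: edge l_c = 41.5, r_n = 299.8 kN; interior l_c = 43, r_n = 310.6 kN; R_n = 299.8 + 4·310.6 = 1542 kN → 771 kN.
Block shear: A_gv = 4690, A_nv = 2863, A_nt = 497 mm²; R_n = min(0.6F_uA_nv, 0.6F_yA_gv) + U_bs·F_u·A_nt = 952.4 kN → 476 kN.
Block shear governs: 476 kN.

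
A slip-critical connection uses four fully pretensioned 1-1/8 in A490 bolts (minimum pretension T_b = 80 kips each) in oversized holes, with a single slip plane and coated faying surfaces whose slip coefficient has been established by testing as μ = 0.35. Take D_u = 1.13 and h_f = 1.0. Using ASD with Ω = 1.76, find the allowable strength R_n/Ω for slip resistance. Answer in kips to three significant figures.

R_n = μ · D_u · h_f · T_b · n_s · n_b = 0.35 × 1.13 × 1.0 × 80 × 1 × 4 = 126.6 kips.
Allowable strength R_n/Ω = 126.6 / 1.76 = 71.9 kips.

71.9 kips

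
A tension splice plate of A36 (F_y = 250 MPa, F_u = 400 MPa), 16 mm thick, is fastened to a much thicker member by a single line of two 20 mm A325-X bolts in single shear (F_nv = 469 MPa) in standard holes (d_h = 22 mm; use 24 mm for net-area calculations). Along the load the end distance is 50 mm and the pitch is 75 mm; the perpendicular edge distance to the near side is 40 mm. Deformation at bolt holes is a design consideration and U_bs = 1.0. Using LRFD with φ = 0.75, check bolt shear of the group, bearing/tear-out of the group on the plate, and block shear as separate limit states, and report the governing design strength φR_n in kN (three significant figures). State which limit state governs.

221 kN (bolt shear governs)

Bolt shear: A_b = π·20²/4 = 314.2 mm²; R_n = 469 × 314.2 × 2 × 1 / 1000 = 294.7 kN → 0.75 × 294.7 = 221 kN.
Bearing: edge l_c = 39, r_n = 299.5 kN; interior l_c = 53, r_n = 307.2 kN; R_n = 299.5 + 1·307.2 = 606.7 kN → 455 kN.
Block shear: A_gv = 2000, A_nv = 1424, A_nt = 448 mm²; R_n = min(0.6F_uA_nv, 0.6F_yA_gv) + U_bs·F_u·A_nt = 479.2 kN → 359 kN.
Bolt shear governs: 221 kN.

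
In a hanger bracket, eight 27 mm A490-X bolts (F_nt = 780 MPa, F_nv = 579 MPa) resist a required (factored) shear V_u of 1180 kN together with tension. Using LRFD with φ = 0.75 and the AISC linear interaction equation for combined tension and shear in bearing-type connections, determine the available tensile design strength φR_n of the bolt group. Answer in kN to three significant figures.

A_b = π·27²/4 = 572.6 mm²; f_rv = 1180 × 1000 / (8 × 572.6) = 257.6 MPa.
F'_nt = 1.3 F_nt − (F_nt / φF_nv) f_rv = 1.3·780 − (780/(0.75·579))·257.6 = 551.3 MPa, capped at F_nt → F'_nt = 551.3 MPa.
R_n = F'_nt · A_b · n = 551.3 × 572.6 × 8 / 1000 = 2525 kN.
Design strength φR_n = 0.75 × 2525 = 1890 kN.

1890 kN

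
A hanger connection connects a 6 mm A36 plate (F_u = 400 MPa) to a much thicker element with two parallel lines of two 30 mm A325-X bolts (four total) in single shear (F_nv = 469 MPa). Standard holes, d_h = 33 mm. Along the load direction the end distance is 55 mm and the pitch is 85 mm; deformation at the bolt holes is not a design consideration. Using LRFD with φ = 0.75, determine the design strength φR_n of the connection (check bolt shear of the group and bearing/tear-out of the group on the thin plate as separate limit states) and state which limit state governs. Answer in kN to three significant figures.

Bolt shear: A_b = π·30²/4 = 706.9 mm²; R_n = 469 × 706.9 × 4 × 1 / 1000 = 1326 kN → 0.75 × 1326 = 995 kN.
Bearing (1.5 l_c t F_u ≤ 3.0 d t F_u): upper limit = 3.0·30·6·400 / 1000 = 216 kN.
  Edge l_c = 55 − 33/2 = 38.5 → r_n = 138.6 kN; interior l_c = 85 − 33 = 52 → r_n = 187.2 kN.
  R_n,bearing = 2·138.6 + 2·187.2 = 651.6 kN → 0.75 × 651.6 = 489 kN.
Bearing governs: 489 kN.

489 kN (bearing governs)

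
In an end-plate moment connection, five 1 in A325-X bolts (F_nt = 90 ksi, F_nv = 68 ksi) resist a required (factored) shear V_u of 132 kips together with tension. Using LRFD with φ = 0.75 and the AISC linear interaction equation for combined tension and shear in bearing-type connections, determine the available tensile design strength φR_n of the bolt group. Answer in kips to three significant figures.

A_b = π·1²/4 = 0.7854 in²; f_rv = 132 / (5 × 0.7854) = 33.61 ksi.
F'_nt = 1.3 F_nt − (F_nt / φF_nv) f_rv = 1.3·90 − (90/(0.75·68))·33.61 = 57.68 ksi, capped at F_nt → F'_nt = 57.68 ksi.
R_n = F'_nt · A_b · n = 57.68 × 0.7854 × 5 = 226.5 kips.
Design strength φR_n = 0.75 × 226.5 = 170 kips.

170 kips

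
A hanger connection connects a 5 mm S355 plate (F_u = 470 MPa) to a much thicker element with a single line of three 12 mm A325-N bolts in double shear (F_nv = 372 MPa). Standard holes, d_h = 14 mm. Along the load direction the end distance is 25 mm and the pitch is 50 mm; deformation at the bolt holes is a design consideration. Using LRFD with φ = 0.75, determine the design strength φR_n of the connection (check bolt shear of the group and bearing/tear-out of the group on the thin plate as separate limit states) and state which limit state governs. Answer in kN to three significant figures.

Bolt shear: A_b = π·12²/4 = 113.1 mm²; R_n = 372 × 113.1 × 3 × 2 / 1000 = 252.4 kN → 0.75 × 252.4 = 189 kN.
Bearing (1.2 l_c t F_u ≤ 2.4 d t F_u): upper limit = 2.4·12·5·470 / 1000 = 67.68 kN.
  Edge l_c = 25 − 14/2 = 18 → r_n = 50.76 kN; interior l_c = 50 − 14 = 36 → r_n = 67.68 kN.
  R_n,bearing = 1·50.76 + 2·67.68 = 186.1 kN → 0.75 × 186.1 = 140 kN.
Bearing governs: 140 kN.

140 kN (bearing governs)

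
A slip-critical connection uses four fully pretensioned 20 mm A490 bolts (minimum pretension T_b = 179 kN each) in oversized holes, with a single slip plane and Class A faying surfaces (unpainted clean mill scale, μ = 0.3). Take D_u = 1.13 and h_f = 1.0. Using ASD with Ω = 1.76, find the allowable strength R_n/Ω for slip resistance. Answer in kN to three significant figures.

R_n = μ · D_u · h_f · T_b · n_s · n_b = 0.3 × 1.13 × 1.0 × 179 × 1 × 4 = 242.7 kN.
Allowable strength R_n/Ω = 242.7 / 1.76 = 138 kN.

138 kN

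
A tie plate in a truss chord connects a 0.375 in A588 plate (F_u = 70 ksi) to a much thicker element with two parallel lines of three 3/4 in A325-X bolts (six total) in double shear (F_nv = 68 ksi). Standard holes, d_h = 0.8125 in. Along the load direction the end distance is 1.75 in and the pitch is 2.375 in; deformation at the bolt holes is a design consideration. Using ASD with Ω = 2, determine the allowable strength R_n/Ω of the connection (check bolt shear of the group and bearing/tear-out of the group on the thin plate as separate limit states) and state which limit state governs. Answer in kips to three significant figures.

Bolt shear: A_b = π·0.75²/4 = 0.4418 in²; R_n = 68 × 0.4418 × 6 × 2 = 360.5 kips → 360.5 / 2 = 180 kips.
Bearing (1.2 l_c t F_u ≤ 2.4 d t F_u): upper limit = 2.4·0.75·0.375·70 = 47.25 kips.
  Edge l_c = 1.75 − 0.8125/2 = 1.344 → r_n = 42.33 kips; interior l_c = 2.375 − 0.8125 = 1.562 → r_n = 47.25 kips.
  R_n,bearing = 2·42.33 + 4·47.25 = 273.7 kips → 273.7 / 2 = 137 kips.
Bearing governs: 137 kips.

137 kips (bearing governs)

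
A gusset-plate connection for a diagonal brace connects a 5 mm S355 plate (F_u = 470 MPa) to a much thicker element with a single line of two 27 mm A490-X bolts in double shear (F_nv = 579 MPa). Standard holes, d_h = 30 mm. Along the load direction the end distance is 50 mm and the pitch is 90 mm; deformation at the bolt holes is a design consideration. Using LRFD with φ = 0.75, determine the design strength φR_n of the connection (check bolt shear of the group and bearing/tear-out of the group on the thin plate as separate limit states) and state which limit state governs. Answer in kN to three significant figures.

Bolt shear: A_b = π·27²/4 = 572.6 mm²; R_n = 579 × 572.6 × 2 × 2 / 1000 = 1326 kN → 0.75 × 1326 = 995 kN.
Bearing (1.2 l_c t F_u ≤ 2.4 d t F_u): upper limit = 2.4·27·5·470 / 1000 = 152.3 kN.
  Edge l_c = 50 − 30/2 = 35 → r_n = 98.7 kN; interior l_c = 90 − 30 = 60 → r_n = 152.3 kN.
  R_n,bearing = 1·98.7 + 1·152.3 = 251 kN → 0.75 × 251 = 188 kN.
Bearing governs: 188 kN.

188 kN (bearing governs)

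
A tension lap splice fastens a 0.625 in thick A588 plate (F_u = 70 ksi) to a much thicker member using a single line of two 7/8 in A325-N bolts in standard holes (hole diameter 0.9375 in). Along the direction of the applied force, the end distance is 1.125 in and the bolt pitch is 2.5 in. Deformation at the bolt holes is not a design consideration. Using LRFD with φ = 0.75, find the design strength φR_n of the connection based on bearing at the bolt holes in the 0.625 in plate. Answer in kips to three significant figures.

Per bolt r_n = 1.5 l_c t F_u ≤ 3.0 d t F_u; upper limit = 3.0 × 0.875 × 0.625 × 70 = 114.8 kips.
Edge bolt: l_c = 1.125 − 0.9375/2 = 0.6562 in → 1.5 × 0.6562 × 0.625 × 70 = 43.07 → r_n = 43.07 kips.
Interior bolts: l_c = 2.5 − 0.9375 = 1.562 in → 1.5 × 1.562 × 0.625 × 70 = 102.5 → r_n = 102.5 kips.
R_n = 1 × 43.07 + 1 × 102.5 = 145.6 kips.
Design strength φR_n = 0.75 × 145.6 = 109 kips.

109 kips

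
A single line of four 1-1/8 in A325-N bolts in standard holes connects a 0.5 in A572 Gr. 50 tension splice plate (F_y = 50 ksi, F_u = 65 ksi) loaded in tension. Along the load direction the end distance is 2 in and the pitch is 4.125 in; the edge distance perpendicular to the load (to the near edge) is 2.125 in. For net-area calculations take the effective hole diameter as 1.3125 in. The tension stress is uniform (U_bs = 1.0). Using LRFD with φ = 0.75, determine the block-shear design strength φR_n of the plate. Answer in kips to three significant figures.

Shear plane L_v = 2 + 3·4.125 = 14.38 in; A_gv = 14.38 × 0.5 = 7.188 in².
A_nv = (14.38 − 3.5·1.3125) × 0.5 = 4.891 in².
A_nt = (2.125 − 0.5·1.3125) × 0.5 = 0.7344 in².
0.6 F_u A_nv = 190.7 kips; 0.6 F_y A_gv = 215.6 kips → shear rupture governs the shear term.
R_n = 190.7 + 1.0 × 65 × 0.7344 = 238.5 kips.
Design strength φR_n = 0.75 × 238.5 = 179 kips.

179 kips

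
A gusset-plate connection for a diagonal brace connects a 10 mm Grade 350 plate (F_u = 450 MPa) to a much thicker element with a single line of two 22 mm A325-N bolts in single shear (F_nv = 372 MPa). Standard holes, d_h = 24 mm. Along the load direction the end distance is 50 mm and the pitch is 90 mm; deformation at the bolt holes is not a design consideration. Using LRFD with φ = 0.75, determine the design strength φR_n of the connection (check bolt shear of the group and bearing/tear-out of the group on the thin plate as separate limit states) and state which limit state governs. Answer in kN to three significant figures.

212 kN (bolt shear governs)

Bolt shear: A_b = π·22²/4 = 380.1 mm²; R_n = 372 × 380.1 × 2 × 1 / 1000 = 282.8 kN → 0.75 × 282.8 = 212 kN.
Bearing (1.5 l_c t F_u ≤ 3.0 d t F_u): upper limit = 3.0·22·10·450 / 1000 = 297 kN.
  Edge l_c = 50 − 24/2 = 38 → r_n = 256.5 kN; interior l_c = 90 − 24 = 66 → r_n = 297 kN.
  R_n,bearing = 1·256.5 + 1·297 = 553.5 kN → 0.75 × 553.5 = 415 kN.
Bolt shear governs: 212 kN.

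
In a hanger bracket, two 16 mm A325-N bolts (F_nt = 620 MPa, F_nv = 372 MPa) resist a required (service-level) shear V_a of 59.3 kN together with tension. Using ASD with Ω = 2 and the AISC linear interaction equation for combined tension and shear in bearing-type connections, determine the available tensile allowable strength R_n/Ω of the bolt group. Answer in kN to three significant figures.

A_b = π·16²/4 = 201.1 mm²; f_rv = 59.3 × 1000 / (2 × 201.1) = 147.5 MPa.
F'_nt = 1.3 F_nt − (Ω F_nt / F_nv) f_rv = 1.3·620 − (2·620/372)·147.5 = 314.4 MPa, capped at F_nt → F'_nt = 314.4 MPa.
R_n = F'_nt · A_b · n = 314.4 × 201.1 × 2 / 1000 = 126.4 kN.
Allowable strength R_n/Ω = 126.4 / 2 = 63.2 kN.

63.2 kN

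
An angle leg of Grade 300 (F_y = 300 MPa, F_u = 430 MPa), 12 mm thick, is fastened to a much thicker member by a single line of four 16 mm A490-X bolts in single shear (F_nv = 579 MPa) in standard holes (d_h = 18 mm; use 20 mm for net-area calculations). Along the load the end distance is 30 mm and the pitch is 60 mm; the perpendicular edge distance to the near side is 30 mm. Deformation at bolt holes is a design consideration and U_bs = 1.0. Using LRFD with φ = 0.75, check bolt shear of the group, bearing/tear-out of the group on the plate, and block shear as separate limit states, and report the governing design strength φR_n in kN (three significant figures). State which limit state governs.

349 kN (bolt shear governs)

Bolt shear: A_b = π·16²/4 = 201.1 mm²; R_n = 579 × 201.1 × 4 × 1 / 1000 = 465.7 kN → 0.75 × 465.7 = 349 kN.
Bearing: edge l_c = 21, r_n = 130 kN; interior l_c = 42, r_n = 198.1 kN; R_n = 130 + 3·198.1 = 724.5 kN → 543 kN.
Block shear: A_gv = 2520, A_nv = 1680, A_nt = 240 mm²; R_n = min(0.6F_uA_nv, 0.6F_yA_gv) + U_bs·F_u·A_nt = 536.6 kN → 402 kN.
Bolt shear governs: 349 kN.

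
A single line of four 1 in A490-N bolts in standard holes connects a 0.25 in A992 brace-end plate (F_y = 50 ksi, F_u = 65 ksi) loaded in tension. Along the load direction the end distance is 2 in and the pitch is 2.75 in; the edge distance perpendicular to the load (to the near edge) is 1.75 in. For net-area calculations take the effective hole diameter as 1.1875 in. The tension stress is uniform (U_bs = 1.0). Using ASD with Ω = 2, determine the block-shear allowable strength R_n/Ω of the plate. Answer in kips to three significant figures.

Shear plane L_v = 2 + 3·2.75 = 10.25 in; A_gv = 10.25 × 0.25 = 2.562 in².
A_nv = (10.25 − 3.5·1.1875) × 0.25 = 1.523 in².
A_nt = (1.75 − 0.5·1.1875) × 0.25 = 0.2891 in².
0.6 F_u A_nv = 59.41 kips; 0.6 F_y A_gv = 76.88 kips → shear rupture governs the shear term.
R_n = 59.41 + 1.0 × 65 × 0.2891 = 78.2 kips.
Allowable strength R_n/Ω = 78.2 / 2 = 39.1 kips.

39.1 kips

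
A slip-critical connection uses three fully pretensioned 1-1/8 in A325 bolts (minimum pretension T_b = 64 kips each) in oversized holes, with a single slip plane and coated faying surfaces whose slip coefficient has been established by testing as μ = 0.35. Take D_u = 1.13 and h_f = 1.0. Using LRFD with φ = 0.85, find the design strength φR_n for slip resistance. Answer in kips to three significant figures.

R_n = μ · D_u · h_f · T_b · n_s · n_b = 0.35 × 1.13 × 1.0 × 64 × 1 × 3 = 75.94 kips.
Design strength φR_n = 0.85 × 75.94 = 64.5 kips.

64.5 kips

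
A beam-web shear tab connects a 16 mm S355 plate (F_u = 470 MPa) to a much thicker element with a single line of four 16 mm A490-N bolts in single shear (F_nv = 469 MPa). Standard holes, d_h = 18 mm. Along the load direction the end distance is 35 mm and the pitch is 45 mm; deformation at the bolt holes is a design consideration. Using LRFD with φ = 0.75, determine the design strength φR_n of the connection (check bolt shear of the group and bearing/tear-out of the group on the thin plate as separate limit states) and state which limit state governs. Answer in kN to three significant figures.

Bolt shear: A_b = π·16²/4 = 201.1 mm²; R_n = 469 × 201.1 × 4 × 1 / 1000 = 377.2 kN → 0.75 × 377.2 = 283 kN.
Bearing (1.2 l_c t F_u ≤ 2.4 d t F_u): upper limit = 2.4·16·16·470 / 1000 = 288.8 kN.
  Edge l_c = 35 − 18/2 = 26 → r_n = 234.6 kN; interior l_c = 45 − 18 = 27 → r_n = 243.6 kN.
  R_n,bearing = 1·234.6 + 3·243.6 = 965.6 kN → 0.75 × 965.6 = 724 kN.
Bolt shear governs: 283 kN.

283 kN (bolt shear governs)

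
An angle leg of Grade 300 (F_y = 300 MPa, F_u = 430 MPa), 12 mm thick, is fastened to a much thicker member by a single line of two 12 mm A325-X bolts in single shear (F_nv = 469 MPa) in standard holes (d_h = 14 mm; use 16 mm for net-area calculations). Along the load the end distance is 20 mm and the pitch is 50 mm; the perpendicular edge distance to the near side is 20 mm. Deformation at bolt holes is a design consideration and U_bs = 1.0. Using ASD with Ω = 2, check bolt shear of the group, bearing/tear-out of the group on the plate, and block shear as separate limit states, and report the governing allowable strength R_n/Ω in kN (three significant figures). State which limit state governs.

Bolt shear: A_b = π·12²/4 = 113.1 mm²; R_n = 469 × 113.1 × 2 × 1 / 1000 = 106.1 kN → 106.1 / 2 = 53 kN.
Bearing: edge l_c = 13, r_n = 80.5 kN; interior l_c = 36, r_n = 148.6 kN; R_n = 80.5 + 1·148.6 = 229.1 kN → 115 kN.
Block shear: A_gv = 840, A_nv = 552, A_nt = 144 mm²; R_n = min(0.6F_uA_nv, 0.6F_yA_gv) + U_bs·F_u·A_nt = 204.3 kN → 102 kN.
Bolt shear governs: 53 kN.

53 kN (bolt shear governs)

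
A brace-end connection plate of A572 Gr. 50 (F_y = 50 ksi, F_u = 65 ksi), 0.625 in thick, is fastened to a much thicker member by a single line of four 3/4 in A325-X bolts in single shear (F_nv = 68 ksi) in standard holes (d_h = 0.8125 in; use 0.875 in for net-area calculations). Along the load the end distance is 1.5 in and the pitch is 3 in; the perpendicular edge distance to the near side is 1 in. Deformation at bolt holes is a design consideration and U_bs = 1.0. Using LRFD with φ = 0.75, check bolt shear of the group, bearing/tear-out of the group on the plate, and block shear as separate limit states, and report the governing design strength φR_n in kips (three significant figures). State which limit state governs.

90.1 kips (bolt shear governs)

Bolt shear: A_b = π·0.75²/4 = 0.4418 in²; R_n = 68 × 0.4418 × 4 × 1 = 120.2 kips → 0.75 × 120.2 = 90.1 kips.
Bearing: edge l_c = 1.094, r_n = 53.32 kips; interior l_c = 2.188, r_n = 73.12 kips; R_n = 53.32 + 3·73.12 = 272.7 kips → 205 kips.
Block shear: A_gv = 6.562, A_nv = 4.648, A_nt = 0.3516 in²; R_n = min(0.6F_uA_nv, 0.6F_yA_gv) + U_bs·F_u·A_nt = 204.1 kips → 153 kips.
Bolt shear governs: 90.1 kips.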